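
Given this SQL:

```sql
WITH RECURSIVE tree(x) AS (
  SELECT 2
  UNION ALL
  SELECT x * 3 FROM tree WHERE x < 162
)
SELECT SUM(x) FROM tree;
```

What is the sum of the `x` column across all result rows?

Base: x=2.
Iteration 1: 2 < 162 holds -> x = 2 * 3 = 6.
Iteration 2: 6 < 162 holds -> x = 6 * 3 = 18.
Iteration 3: 18 < 162 holds -> x = 18 * 3 = 54.
Iteration 4: 54 < 162 holds -> x = 54 * 3 = 162.
Iteration 5: 162 < 162 fails; recursion stops.
SUM(x) = 2 + 6 + 18 + 54 + 162 = 242.

242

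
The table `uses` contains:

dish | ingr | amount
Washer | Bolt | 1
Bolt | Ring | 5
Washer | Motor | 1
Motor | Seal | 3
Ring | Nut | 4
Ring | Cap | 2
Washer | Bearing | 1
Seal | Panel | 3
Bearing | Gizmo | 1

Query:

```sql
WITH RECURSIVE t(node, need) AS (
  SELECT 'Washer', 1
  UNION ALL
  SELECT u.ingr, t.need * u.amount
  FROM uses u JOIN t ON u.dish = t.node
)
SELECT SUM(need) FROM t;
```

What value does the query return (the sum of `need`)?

52

Base: (Washer, need=1).
Iteration 1: components of {Washer} -> Bearing = 1*1 = 1, Bolt = 1*1 = 1, Motor = 1*1 = 1.
Iteration 2: components of {Bearing,Bolt,Motor} -> Gizmo = 1*1 = 1, Ring = 1*5 = 5, Seal = 1*3 = 3.
Iteration 3: components of {Gizmo,Ring,Seal} -> Cap = 5*2 = 10, Nut = 5*4 = 20, Panel = 3*3 = 9.
Iteration 4: no further components; recursion stops.
SUM(need) = 1 + 1 + 1 + 1 + 5 + 3 + 1 + 20 + 10 + 9 = 52.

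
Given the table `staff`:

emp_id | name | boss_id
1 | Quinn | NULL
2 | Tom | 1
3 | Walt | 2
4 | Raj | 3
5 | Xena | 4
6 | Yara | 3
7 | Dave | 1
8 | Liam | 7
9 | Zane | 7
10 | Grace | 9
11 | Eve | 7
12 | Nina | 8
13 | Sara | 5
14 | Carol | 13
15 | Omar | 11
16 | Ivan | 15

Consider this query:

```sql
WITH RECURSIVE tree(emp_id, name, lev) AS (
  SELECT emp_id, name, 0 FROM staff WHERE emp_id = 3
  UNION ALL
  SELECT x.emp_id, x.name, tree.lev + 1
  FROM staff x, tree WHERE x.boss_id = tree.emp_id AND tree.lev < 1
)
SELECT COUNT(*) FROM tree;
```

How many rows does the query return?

Base: emp_id=3 (Walt) at lev 0.
Iteration 1: rows with boss_id in {3} -> Raj (id 4, lev 1), Yara (id 6, lev 1).
Iteration 2: lev < 1 fails for all current rows; recursion stops.
Total rows emitted: 3.

3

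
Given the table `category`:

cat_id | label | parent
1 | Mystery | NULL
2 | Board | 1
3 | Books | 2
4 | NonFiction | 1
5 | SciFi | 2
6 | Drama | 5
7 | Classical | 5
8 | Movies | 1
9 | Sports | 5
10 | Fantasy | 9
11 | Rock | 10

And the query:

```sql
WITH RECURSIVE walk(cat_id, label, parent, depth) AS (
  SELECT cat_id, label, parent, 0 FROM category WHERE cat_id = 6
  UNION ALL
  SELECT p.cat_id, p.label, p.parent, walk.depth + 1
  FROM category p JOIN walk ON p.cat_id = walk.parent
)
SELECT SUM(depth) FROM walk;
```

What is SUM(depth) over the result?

6

Base: cat_id=6 (Drama), parent=5, depth 0.
Iteration 1: join on cat_id=5 -> SciFi (id 5, parent=2, depth 1).
Iteration 2: join on cat_id=2 -> Board (id 2, parent=1, depth 2).
Iteration 3: join on cat_id=1 -> Mystery (id 1, parent=NULL, depth 3).
Iteration 4: parent is NULL; no match; recursion stops.
SUM(depth) = 0 + 1 + 2 + 3 = 6.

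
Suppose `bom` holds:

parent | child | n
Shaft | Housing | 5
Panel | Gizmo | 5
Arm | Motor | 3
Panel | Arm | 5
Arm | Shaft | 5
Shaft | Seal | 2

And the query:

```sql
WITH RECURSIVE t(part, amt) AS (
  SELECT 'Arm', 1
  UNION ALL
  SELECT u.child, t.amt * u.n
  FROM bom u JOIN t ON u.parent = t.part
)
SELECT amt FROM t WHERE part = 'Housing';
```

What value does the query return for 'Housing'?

25

Base: (Arm, amt=1).
Iteration 1: components of {Arm} -> Motor = 1*3 = 3, Shaft = 1*5 = 5.
Iteration 2: components of {Motor,Shaft} -> Housing = 5*5 = 25, Seal = 5*2 = 10.
Iteration 3: no further components; recursion stops.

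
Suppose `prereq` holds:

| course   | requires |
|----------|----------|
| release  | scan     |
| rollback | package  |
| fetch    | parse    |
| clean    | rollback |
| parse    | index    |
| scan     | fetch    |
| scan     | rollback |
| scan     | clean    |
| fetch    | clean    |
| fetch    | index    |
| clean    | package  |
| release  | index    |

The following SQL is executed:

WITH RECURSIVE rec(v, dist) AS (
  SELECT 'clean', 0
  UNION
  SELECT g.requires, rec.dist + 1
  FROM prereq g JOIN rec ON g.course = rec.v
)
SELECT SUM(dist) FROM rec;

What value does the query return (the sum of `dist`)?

Base: (clean, dist=0).
Iteration 1: edges from {clean} -> (package, dist=1), (rollback, dist=1).
Iteration 2: edges from {package,rollback} -> (package, dist=2).
Iteration 3: no outgoing edges from {package}; recursion stops.
SUM(dist) = 0 + 1 + 1 + 2 = 4.

4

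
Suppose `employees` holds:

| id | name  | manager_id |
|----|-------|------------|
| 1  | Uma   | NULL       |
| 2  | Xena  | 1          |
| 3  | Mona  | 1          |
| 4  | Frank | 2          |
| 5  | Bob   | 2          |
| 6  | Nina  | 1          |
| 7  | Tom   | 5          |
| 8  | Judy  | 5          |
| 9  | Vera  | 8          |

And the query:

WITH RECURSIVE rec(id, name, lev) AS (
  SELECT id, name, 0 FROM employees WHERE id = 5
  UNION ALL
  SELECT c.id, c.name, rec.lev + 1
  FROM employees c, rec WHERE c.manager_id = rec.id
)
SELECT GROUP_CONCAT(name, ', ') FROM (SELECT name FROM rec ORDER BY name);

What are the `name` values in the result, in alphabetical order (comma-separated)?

Bob, Judy, Tom, Vera

Base: id=5 (Bob) at lev 0.
Iteration 1: rows with manager_id in {5} -> Tom (id 7, lev 1), Judy (id 8, lev 1).
Iteration 2: rows with manager_id in {7,8} -> Vera (id 9, lev 2).
Iteration 3: no rows with manager_id in {9}; recursion stops.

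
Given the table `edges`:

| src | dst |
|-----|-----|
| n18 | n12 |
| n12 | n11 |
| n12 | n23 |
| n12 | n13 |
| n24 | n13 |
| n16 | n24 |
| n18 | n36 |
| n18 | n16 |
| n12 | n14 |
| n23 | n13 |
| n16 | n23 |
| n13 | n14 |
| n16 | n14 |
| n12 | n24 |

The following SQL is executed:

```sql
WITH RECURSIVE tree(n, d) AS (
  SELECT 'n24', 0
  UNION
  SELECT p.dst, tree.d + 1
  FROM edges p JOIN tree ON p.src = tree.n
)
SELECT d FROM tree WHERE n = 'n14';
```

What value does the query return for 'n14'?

2

Base: (n24, d=0).
Iteration 1: edges from {n24} -> (n13, d=1).
Iteration 2: edges from {n13} -> (n14, d=2).
Iteration 3: no outgoing edges from {n14}; recursion stops.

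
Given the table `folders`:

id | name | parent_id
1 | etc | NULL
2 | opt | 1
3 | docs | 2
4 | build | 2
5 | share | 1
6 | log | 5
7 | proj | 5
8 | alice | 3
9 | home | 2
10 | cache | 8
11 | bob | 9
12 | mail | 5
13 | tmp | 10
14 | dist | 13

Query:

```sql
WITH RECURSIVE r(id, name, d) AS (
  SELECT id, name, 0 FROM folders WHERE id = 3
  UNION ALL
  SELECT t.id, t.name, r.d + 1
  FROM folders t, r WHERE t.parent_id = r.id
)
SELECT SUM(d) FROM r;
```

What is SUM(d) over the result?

10

Base: id=3 (docs) at d 0.
Iteration 1: rows with parent_id in {3} -> alice (id 8, d 1).
Iteration 2: rows with parent_id in {8} -> cache (id 10, d 2).
Iteration 3: rows with parent_id in {10} -> tmp (id 13, d 3).
Iteration 4: rows with parent_id in {13} -> dist (id 14, d 4).
Iteration 5: no rows with parent_id in {14}; recursion stops.
SUM(d) = 0 + 1 + 2 + 3 + 4 = 10.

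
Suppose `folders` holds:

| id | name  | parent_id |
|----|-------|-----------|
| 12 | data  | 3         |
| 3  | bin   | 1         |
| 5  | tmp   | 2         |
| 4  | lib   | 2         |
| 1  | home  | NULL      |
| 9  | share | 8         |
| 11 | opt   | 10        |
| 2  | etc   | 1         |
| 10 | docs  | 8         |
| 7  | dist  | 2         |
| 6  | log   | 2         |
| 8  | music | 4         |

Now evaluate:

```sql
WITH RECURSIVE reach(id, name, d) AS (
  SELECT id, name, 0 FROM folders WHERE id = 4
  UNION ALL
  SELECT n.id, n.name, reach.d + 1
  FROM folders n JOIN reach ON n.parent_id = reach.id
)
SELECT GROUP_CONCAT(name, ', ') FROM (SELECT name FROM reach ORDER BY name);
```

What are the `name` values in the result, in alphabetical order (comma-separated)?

docs, lib, music, opt, share

Base: id=4 (lib) at d 0.
Iteration 1: rows with parent_id in {4} -> music (id 8, d 1).
Iteration 2: rows with parent_id in {8} -> share (id 9, d 2), docs (id 10, d 2).
Iteration 3: rows with parent_id in {9,10} -> opt (id 11, d 3).
Iteration 4: no rows with parent_id in {11}; recursion stops.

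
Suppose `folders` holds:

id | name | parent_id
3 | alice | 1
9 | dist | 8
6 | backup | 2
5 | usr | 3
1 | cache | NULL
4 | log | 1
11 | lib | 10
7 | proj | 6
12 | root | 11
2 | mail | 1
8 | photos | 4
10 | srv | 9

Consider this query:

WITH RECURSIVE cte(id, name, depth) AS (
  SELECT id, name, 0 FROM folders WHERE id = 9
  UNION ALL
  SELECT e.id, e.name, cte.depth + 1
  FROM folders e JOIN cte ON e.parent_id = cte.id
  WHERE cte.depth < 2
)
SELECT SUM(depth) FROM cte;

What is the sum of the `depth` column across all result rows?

3

Base: id=9 (dist) at depth 0.
Iteration 1: rows with parent_id in {9} -> srv (id 10, depth 1).
Iteration 2: rows with parent_id in {10} -> lib (id 11, depth 2).
Iteration 3: depth < 2 fails for all current rows; recursion stops.
SUM(depth) = 0 + 1 + 2 = 3.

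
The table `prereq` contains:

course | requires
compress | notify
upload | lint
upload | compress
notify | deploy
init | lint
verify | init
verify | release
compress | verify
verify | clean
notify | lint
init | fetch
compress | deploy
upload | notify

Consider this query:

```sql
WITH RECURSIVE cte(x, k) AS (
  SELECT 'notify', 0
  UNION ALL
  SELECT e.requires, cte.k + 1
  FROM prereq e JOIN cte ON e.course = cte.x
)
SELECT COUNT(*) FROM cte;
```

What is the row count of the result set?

3

Base: (notify, k=0).
Iteration 1: edges from {notify} -> (deploy, k=1), (lint, k=1).
Iteration 2: no outgoing edges from {deploy,lint}; recursion stops.
Total rows emitted: 3.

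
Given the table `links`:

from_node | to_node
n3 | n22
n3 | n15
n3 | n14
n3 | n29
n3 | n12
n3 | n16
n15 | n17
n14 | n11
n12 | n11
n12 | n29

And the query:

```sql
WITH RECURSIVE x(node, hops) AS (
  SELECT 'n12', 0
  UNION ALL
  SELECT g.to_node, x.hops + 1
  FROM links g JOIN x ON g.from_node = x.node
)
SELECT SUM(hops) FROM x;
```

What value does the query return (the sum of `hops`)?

2

Base: (n12, hops=0).
Iteration 1: edges from {n12} -> (n11, hops=1), (n29, hops=1).
Iteration 2: no outgoing edges from {n11,n29}; recursion stops.
SUM(hops) = 0 + 1 + 1 = 2.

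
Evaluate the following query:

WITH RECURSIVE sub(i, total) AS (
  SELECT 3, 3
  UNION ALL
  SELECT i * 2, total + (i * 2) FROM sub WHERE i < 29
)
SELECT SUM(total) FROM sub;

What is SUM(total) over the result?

Base: i=3, total=3.
Iteration 1: 3 < 29 holds -> i = 3 * 2 = 6, total = 3 + 6 = 9.
Iteration 2: 6 < 29 holds -> i = 6 * 2 = 12, total = 9 + 12 = 21.
Iteration 3: 12 < 29 holds -> i = 12 * 2 = 24, total = 21 + 24 = 45.
Iteration 4: 24 < 29 holds -> i = 24 * 2 = 48, total = 45 + 48 = 93.
Iteration 5: 48 < 29 fails; recursion stops.
SUM(total) = 3 + 9 + 21 + 45 + 93 = 171.

171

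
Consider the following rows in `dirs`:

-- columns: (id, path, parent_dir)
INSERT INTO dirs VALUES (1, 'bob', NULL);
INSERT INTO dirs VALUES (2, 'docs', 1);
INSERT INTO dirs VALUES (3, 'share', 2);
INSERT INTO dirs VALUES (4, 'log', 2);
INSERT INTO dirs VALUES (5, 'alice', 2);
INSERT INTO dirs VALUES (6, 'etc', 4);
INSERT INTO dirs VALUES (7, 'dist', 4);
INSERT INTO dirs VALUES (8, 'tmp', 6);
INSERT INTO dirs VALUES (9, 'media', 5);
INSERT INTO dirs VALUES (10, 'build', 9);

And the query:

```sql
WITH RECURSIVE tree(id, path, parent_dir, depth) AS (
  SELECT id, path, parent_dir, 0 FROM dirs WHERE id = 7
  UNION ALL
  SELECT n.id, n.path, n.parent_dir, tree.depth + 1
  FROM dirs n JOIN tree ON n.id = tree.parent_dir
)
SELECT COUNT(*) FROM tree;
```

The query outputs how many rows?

Base: id=7 (dist), parent_dir=4, depth 0.
Iteration 1: join on id=4 -> log (id 4, parent_dir=2, depth 1).
Iteration 2: join on id=2 -> docs (id 2, parent_dir=1, depth 2).
Iteration 3: join on id=1 -> bob (id 1, parent_dir=NULL, depth 3).
Iteration 4: parent_dir is NULL; no match; recursion stops.
Total rows emitted: 4.

4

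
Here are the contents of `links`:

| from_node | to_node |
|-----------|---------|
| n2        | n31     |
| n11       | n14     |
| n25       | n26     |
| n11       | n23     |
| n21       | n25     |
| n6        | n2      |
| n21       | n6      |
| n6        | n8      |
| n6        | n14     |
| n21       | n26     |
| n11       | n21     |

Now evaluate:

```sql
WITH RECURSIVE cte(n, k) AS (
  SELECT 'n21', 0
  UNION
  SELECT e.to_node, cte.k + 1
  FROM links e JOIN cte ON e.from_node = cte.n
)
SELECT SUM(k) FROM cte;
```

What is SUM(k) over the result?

Base: (n21, k=0).
Iteration 1: edges from {n21} -> (n25, k=1), (n26, k=1), (n6, k=1).
Iteration 2: edges from {n25,n26,n6} -> (n14, k=2), (n2, k=2), (n26, k=2), (n8, k=2).
Iteration 3: edges from {n14,n2,n26,n8} -> (n31, k=3).
Iteration 4: no outgoing edges from {n31}; recursion stops.
SUM(k) = 0 + 1 + 1 + 1 + 2 + 2 + 2 + 2 + 3 = 14.

14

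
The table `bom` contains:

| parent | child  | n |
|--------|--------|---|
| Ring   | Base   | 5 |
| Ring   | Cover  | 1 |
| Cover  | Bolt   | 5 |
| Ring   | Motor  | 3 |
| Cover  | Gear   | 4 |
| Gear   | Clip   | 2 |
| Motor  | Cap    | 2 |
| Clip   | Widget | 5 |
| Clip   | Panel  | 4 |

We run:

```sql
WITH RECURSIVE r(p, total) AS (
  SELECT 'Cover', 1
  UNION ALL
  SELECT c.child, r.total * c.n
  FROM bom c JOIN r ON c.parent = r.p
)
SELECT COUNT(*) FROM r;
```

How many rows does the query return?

6

Base: (Cover, total=1).
Iteration 1: components of {Cover} -> Bolt = 1*5 = 5, Gear = 1*4 = 4.
Iteration 2: components of {Bolt,Gear} -> Clip = 4*2 = 8.
Iteration 3: components of {Clip} -> Panel = 8*4 = 32, Widget = 8*5 = 40.
Iteration 4: no further components; recursion stops.
Total rows emitted: 6.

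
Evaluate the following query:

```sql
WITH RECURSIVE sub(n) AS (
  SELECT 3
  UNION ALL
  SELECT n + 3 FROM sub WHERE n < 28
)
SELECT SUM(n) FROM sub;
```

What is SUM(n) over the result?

Base: n=3.
Iteration 1: 3 < 28 holds -> n = 3 + 3 = 6.
Iteration 2: 6 < 28 holds -> n = 6 + 3 = 9.
Iteration 3: 9 < 28 holds -> n = 9 + 3 = 12.
Iteration 4: 12 < 28 holds -> n = 12 + 3 = 15.
Iteration 5: 15 < 28 holds -> n = 15 + 3 = 18.
Iteration 6: 18 < 28 holds -> n = 18 + 3 = 21.
Iteration 7: 21 < 28 holds -> n = 21 + 3 = 24.
Iteration 8: 24 < 28 holds -> n = 24 + 3 = 27.
Iteration 9: 27 < 28 holds -> n = 27 + 3 = 30.
Iteration 10: 30 < 28 fails; recursion stops.
SUM(n) = 3 + 6 + 9 + 12 + 15 + 18 + 21 + 24 + 27 + 30 = 165.

165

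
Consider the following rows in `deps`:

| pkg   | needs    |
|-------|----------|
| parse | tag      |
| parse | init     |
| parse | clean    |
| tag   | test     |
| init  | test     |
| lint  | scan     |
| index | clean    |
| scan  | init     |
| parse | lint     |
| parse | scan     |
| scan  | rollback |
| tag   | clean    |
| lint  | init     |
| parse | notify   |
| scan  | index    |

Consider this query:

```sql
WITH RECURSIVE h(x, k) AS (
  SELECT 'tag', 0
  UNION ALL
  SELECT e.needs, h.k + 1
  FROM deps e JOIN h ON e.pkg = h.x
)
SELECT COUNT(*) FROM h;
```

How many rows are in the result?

Base: (tag, k=0).
Iteration 1: edges from {tag} -> (clean, k=1), (test, k=1).
Iteration 2: no outgoing edges from {clean,test}; recursion stops.
Total rows emitted: 3.

3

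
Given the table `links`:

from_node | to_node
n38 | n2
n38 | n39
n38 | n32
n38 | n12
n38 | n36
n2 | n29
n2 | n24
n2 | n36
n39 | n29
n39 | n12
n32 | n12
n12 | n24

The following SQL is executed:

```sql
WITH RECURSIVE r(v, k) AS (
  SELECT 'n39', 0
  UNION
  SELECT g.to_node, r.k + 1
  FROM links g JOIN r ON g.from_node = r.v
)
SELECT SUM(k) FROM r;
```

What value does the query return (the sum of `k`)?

Base: (n39, k=0).
Iteration 1: edges from {n39} -> (n12, k=1), (n29, k=1).
Iteration 2: edges from {n12,n29} -> (n24, k=2).
Iteration 3: no outgoing edges from {n24}; recursion stops.
SUM(k) = 0 + 1 + 1 + 2 = 4.

4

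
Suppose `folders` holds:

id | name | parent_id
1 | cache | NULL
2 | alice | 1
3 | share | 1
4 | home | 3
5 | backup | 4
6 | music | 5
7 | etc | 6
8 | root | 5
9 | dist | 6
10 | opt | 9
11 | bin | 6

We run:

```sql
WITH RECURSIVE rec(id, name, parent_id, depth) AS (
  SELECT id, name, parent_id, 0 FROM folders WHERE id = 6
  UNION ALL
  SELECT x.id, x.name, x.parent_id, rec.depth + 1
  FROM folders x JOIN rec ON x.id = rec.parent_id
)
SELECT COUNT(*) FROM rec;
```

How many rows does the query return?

5

Base: id=6 (music), parent_id=5, depth 0.
Iteration 1: join on id=5 -> backup (id 5, parent_id=4, depth 1).
Iteration 2: join on id=4 -> home (id 4, parent_id=3, depth 2).
Iteration 3: join on id=3 -> share (id 3, parent_id=1, depth 3).
Iteration 4: join on id=1 -> cache (id 1, parent_id=NULL, depth 4).
Iteration 5: parent_id is NULL; no match; recursion stops.
Total rows emitted: 5.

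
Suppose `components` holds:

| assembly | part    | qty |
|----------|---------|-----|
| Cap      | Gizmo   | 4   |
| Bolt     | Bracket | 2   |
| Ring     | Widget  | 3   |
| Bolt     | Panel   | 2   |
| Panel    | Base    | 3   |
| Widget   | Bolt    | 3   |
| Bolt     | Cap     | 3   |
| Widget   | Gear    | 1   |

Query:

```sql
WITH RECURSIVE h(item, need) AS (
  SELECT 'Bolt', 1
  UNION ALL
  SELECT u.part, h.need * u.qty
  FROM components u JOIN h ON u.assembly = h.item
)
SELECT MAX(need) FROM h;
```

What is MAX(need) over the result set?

Base: (Bolt, need=1).
Iteration 1: components of {Bolt} -> Bracket = 1*2 = 2, Cap = 1*3 = 3, Panel = 1*2 = 2.
Iteration 2: components of {Bracket,Cap,Panel} -> Base = 2*3 = 6, Gizmo = 3*4 = 12.
Iteration 3: no further components; recursion stops.
need values: 1, 2, 2, 3, 6, 12; the maximum is 12.

12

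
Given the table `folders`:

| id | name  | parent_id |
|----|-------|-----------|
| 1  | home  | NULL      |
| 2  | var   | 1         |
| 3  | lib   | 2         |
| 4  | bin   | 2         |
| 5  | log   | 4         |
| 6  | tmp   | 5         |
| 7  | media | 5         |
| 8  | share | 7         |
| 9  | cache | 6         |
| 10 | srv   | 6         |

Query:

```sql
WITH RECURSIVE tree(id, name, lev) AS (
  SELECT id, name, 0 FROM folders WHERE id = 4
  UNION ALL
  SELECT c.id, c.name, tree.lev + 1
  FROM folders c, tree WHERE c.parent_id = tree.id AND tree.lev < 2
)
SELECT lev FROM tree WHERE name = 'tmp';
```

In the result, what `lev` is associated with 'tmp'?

Base: id=4 (bin) at lev 0.
Iteration 1: rows with parent_id in {4} -> log (id 5, lev 1).
Iteration 2: rows with parent_id in {5} -> tmp (id 6, lev 2), media (id 7, lev 2).
Iteration 3: lev < 2 fails for all current rows; recursion stops.

2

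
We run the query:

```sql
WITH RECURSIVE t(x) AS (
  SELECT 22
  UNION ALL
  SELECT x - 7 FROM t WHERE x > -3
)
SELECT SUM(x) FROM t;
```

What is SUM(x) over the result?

Base: x=22.
Iteration 1: 22 > -3 holds -> x = 22 - 7 = 15.
Iteration 2: 15 > -3 holds -> x = 15 - 7 = 8.
Iteration 3: 8 > -3 holds -> x = 8 - 7 = 1.
Iteration 4: 1 > -3 holds -> x = 1 - 7 = -6.
Iteration 5: -6 > -3 fails; recursion stops.
SUM(x) = 22 + 15 + 8 + 1 + -6 = 40.

40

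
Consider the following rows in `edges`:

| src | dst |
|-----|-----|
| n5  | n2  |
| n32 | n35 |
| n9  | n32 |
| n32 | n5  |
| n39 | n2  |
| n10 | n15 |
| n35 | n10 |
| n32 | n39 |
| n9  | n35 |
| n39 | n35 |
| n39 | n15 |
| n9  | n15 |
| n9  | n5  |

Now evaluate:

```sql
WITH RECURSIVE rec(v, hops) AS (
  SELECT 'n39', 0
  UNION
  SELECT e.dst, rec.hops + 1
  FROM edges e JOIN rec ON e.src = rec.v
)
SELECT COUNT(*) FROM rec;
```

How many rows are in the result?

6

Base: (n39, hops=0).
Iteration 1: edges from {n39} -> (n15, hops=1), (n2, hops=1), (n35, hops=1).
Iteration 2: edges from {n15,n2,n35} -> (n10, hops=2).
Iteration 3: edges from {n10} -> (n15, hops=3).
Iteration 4: no outgoing edges from {n15}; recursion stops.
Total rows emitted: 6.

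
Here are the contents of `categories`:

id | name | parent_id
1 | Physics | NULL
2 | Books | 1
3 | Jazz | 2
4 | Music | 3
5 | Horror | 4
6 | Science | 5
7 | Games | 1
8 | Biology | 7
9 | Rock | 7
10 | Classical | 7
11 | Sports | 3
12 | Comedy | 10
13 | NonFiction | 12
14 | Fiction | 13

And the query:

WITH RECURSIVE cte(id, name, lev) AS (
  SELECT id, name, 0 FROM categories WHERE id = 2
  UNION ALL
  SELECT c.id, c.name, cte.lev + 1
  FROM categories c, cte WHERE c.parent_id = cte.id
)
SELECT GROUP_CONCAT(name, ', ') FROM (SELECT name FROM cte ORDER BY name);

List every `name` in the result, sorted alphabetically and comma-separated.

Books, Horror, Jazz, Music, Science, Sports

Base: id=2 (Books) at lev 0.
Iteration 1: rows with parent_id in {2} -> Jazz (id 3, lev 1).
Iteration 2: rows with parent_id in {3} -> Music (id 4, lev 2), Sports (id 11, lev 2).
Iteration 3: rows with parent_id in {4,11} -> Horror (id 5, lev 3).
Iteration 4: rows with parent_id in {5} -> Science (id 6, lev 4).
Iteration 5: no rows with parent_id in {6}; recursion stops.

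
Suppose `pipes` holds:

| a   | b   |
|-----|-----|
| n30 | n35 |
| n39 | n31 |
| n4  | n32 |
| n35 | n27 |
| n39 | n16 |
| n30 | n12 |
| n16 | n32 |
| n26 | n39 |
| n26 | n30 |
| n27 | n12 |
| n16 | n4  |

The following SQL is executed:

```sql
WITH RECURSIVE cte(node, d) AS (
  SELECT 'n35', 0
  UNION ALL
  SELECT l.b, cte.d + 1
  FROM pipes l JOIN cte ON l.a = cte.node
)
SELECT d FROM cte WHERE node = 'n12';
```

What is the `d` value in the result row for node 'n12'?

2

Base: (n35, d=0).
Iteration 1: edges from {n35} -> (n27, d=1).
Iteration 2: edges from {n27} -> (n12, d=2).
Iteration 3: no outgoing edges from {n12}; recursion stops.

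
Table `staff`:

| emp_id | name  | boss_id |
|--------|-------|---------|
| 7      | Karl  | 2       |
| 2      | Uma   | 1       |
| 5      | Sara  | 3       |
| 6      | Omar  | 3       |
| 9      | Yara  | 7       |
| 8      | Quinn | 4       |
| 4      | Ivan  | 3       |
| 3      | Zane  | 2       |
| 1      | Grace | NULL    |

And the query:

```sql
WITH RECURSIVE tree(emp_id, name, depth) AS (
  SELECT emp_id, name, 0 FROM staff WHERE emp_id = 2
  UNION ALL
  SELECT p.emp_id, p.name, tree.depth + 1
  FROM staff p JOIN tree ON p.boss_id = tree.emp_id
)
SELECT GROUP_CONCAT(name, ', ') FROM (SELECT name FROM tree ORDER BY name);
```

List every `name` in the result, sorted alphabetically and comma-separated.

Base: emp_id=2 (Uma) at depth 0.
Iteration 1: rows with boss_id in {2} -> Zane (id 3, depth 1), Karl (id 7, depth 1).
Iteration 2: rows with boss_id in {3,7} -> Ivan (id 4, depth 2), Sara (id 5, depth 2), Omar (id 6, depth 2), Yara (id 9, depth 2).
Iteration 3: rows with boss_id in {4,5,6,9} -> Quinn (id 8, depth 3).
Iteration 4: no rows with boss_id in {8}; recursion stops.

Ivan, Karl, Omar, Quinn, Sara, Uma, Yara, Zane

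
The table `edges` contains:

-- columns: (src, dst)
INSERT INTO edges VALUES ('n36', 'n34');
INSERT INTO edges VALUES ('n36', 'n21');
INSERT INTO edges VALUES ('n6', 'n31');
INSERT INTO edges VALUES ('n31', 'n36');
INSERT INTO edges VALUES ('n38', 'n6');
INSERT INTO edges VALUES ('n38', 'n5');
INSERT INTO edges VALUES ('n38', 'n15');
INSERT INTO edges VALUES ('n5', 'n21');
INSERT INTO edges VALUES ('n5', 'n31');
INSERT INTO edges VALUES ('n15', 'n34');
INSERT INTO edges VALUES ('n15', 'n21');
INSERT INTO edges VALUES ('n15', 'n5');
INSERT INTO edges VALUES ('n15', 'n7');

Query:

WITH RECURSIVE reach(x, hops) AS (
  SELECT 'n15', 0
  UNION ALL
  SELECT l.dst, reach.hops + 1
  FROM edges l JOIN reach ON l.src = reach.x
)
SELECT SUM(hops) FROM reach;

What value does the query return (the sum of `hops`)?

19

Base: (n15, hops=0).
Iteration 1: edges from {n15} -> (n21, hops=1), (n34, hops=1), (n5, hops=1), (n7, hops=1).
Iteration 2: edges from {n21,n34,n5,n7} -> (n21, hops=2), (n31, hops=2).
Iteration 3: edges from {n21,n31} -> (n36, hops=3).
Iteration 4: edges from {n36} -> (n21, hops=4), (n34, hops=4).
Iteration 5: no outgoing edges from {n21,n34}; recursion stops.
SUM(hops) = 0 + 1 + 1 + 1 + 1 + 2 + 2 + 3 + 4 + 4 = 19.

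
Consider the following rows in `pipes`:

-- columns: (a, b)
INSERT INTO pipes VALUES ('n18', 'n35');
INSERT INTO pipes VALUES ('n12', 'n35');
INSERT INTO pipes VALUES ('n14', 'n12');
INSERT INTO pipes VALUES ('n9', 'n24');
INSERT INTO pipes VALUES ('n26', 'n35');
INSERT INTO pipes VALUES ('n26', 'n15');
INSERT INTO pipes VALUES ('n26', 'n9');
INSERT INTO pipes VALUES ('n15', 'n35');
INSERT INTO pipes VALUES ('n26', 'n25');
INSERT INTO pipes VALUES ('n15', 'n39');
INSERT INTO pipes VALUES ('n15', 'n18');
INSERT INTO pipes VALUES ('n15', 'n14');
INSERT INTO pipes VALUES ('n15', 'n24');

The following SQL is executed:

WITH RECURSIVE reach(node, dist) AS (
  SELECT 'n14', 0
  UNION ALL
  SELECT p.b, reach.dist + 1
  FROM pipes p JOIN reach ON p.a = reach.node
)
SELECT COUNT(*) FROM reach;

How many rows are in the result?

Base: (n14, dist=0).
Iteration 1: edges from {n14} -> (n12, dist=1).
Iteration 2: edges from {n12} -> (n35, dist=2).
Iteration 3: no outgoing edges from {n35}; recursion stops.
Total rows emitted: 3.

3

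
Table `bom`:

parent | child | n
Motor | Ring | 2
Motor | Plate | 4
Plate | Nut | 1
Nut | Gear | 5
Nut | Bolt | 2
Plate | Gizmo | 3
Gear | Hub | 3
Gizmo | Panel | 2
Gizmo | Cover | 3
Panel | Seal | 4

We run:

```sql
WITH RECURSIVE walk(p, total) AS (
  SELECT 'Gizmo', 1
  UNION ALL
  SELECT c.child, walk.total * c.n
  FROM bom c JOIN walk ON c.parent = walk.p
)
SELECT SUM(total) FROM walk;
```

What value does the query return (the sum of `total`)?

Base: (Gizmo, total=1).
Iteration 1: components of {Gizmo} -> Cover = 1*3 = 3, Panel = 1*2 = 2.
Iteration 2: components of {Cover,Panel} -> Seal = 2*4 = 8.
Iteration 3: no further components; recursion stops.
SUM(total) = 1 + 2 + 3 + 8 = 14.

14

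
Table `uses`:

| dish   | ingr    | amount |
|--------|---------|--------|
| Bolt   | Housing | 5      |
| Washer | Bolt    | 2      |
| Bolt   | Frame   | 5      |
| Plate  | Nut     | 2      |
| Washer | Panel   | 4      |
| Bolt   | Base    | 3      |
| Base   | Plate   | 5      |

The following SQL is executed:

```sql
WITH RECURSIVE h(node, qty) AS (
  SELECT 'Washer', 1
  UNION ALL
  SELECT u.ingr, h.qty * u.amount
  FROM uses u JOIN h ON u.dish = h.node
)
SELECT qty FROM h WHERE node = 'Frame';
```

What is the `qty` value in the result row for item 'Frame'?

Base: (Washer, qty=1).
Iteration 1: components of {Washer} -> Bolt = 1*2 = 2, Panel = 1*4 = 4.
Iteration 2: components of {Bolt,Panel} -> Base = 2*3 = 6, Frame = 2*5 = 10, Housing = 2*5 = 10.
Iteration 3: components of {Base,Frame,Housing} -> Plate = 6*5 = 30.
Iteration 4: components of {Plate} -> Nut = 30*2 = 60.
Iteration 5: no further components; recursion stops.

10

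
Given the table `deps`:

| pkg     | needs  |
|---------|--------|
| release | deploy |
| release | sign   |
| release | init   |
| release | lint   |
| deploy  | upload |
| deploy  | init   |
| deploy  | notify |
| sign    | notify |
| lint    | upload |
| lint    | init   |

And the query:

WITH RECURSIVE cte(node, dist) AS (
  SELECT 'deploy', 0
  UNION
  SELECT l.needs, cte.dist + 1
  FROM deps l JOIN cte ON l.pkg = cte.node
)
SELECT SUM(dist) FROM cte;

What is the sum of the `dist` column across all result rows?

Base: (deploy, dist=0).
Iteration 1: edges from {deploy} -> (init, dist=1), (notify, dist=1), (upload, dist=1).
Iteration 2: no outgoing edges from {init,notify,upload}; recursion stops.
SUM(dist) = 0 + 1 + 1 + 1 = 3.

3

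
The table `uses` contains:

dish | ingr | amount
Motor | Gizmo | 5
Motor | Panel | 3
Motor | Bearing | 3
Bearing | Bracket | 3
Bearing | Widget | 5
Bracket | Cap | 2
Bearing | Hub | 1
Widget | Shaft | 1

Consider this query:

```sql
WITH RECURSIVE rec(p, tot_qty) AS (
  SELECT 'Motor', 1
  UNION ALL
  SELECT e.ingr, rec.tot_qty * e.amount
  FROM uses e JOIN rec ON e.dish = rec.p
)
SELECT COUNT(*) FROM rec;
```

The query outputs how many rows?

9

Base: (Motor, tot_qty=1).
Iteration 1: components of {Motor} -> Bearing = 1*3 = 3, Gizmo = 1*5 = 5, Panel = 1*3 = 3.
Iteration 2: components of {Bearing,Gizmo,Panel} -> Bracket = 3*3 = 9, Hub = 3*1 = 3, Widget = 3*5 = 15.
Iteration 3: components of {Bracket,Hub,Widget} -> Cap = 9*2 = 18, Shaft = 15*1 = 15.
Iteration 4: no further components; recursion stops.
Total rows emitted: 9.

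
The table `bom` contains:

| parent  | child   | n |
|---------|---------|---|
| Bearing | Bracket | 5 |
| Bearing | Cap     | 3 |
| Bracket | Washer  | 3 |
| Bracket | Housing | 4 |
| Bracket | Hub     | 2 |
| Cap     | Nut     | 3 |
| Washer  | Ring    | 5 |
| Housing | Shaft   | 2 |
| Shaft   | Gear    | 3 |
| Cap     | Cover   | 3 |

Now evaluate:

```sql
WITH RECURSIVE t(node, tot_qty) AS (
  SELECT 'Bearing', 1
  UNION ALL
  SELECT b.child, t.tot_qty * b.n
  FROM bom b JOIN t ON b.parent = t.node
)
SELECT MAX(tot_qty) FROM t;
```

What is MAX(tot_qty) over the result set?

Base: (Bearing, tot_qty=1).
Iteration 1: components of {Bearing} -> Bracket = 1*5 = 5, Cap = 1*3 = 3.
Iteration 2: components of {Bracket,Cap} -> Cover = 3*3 = 9, Housing = 5*4 = 20, Hub = 5*2 = 10, Nut = 3*3 = 9, Washer = 5*3 = 15.
Iteration 3: components of {Cover,Housing,Hub,Nut,Washer} -> Ring = 15*5 = 75, Shaft = 20*2 = 40.
Iteration 4: components of {Ring,Shaft} -> Gear = 40*3 = 120.
Iteration 5: no further components; recursion stops.
tot_qty values: 1, 5, 3, 15, 20, 10, 9, 9, 75, 40, 120; the maximum is 120.

120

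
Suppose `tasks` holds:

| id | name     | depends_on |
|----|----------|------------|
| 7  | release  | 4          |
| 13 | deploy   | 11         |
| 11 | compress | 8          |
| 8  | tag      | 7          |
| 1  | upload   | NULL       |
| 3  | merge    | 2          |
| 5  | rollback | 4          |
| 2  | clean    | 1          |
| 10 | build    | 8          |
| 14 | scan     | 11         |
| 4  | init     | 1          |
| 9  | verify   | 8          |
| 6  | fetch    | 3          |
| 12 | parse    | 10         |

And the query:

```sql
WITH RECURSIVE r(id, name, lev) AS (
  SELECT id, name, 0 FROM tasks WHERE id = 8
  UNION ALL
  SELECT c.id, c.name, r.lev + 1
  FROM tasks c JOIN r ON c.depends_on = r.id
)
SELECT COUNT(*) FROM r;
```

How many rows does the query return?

Base: id=8 (tag) at lev 0.
Iteration 1: rows with depends_on in {8} -> verify (id 9, lev 1), build (id 10, lev 1), compress (id 11, lev 1).
Iteration 2: rows with depends_on in {9,10,11} -> parse (id 12, lev 2), deploy (id 13, lev 2), scan (id 14, lev 2).
Iteration 3: no rows with depends_on in {12,13,14}; recursion stops.
Total rows emitted: 7.

7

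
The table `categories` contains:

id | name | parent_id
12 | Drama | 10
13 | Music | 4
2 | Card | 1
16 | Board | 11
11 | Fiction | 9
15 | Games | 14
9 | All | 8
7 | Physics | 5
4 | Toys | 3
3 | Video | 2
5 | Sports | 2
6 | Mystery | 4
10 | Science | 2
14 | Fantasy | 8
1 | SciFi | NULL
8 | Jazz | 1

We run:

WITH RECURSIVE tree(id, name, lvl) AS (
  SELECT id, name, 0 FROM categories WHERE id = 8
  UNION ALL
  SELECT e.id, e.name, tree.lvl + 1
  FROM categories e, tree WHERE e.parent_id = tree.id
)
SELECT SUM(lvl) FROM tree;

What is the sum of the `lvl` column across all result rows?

9

Base: id=8 (Jazz) at lvl 0.
Iteration 1: rows with parent_id in {8} -> All (id 9, lvl 1), Fantasy (id 14, lvl 1).
Iteration 2: rows with parent_id in {9,14} -> Fiction (id 11, lvl 2), Games (id 15, lvl 2).
Iteration 3: rows with parent_id in {11,15} -> Board (id 16, lvl 3).
Iteration 4: no rows with parent_id in {16}; recursion stops.
SUM(lvl) = 0 + 1 + 1 + 2 + 2 + 3 = 9.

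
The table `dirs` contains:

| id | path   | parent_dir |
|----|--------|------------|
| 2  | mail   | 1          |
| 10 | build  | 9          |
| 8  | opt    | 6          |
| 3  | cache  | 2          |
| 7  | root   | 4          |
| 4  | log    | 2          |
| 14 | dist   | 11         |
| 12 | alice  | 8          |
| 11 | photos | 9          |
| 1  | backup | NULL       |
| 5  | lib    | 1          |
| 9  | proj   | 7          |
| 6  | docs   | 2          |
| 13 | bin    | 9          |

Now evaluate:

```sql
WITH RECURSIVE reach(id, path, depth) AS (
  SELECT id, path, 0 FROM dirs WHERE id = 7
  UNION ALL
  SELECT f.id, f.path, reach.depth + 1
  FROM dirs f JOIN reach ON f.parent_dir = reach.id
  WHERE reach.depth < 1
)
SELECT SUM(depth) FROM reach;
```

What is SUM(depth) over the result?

Base: id=7 (root) at depth 0.
Iteration 1: rows with parent_dir in {7} -> proj (id 9, depth 1).
Iteration 2: depth < 1 fails for all current rows; recursion stops.
SUM(depth) = 0 + 1 = 1.

1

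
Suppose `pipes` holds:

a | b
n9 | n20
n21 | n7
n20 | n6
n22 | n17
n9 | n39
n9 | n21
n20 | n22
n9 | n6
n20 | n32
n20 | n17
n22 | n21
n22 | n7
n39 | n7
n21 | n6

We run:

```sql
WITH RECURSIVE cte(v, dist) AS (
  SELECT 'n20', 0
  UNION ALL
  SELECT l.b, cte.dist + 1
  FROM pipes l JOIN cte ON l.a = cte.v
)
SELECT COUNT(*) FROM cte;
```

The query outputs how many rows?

10

Base: (n20, dist=0).
Iteration 1: edges from {n20} -> (n17, dist=1), (n22, dist=1), (n32, dist=1), (n6, dist=1).
Iteration 2: edges from {n17,n22,n32,n6} -> (n17, dist=2), (n21, dist=2), (n7, dist=2).
Iteration 3: edges from {n17,n21,n7} -> (n6, dist=3), (n7, dist=3).
Iteration 4: no outgoing edges from {n6,n7}; recursion stops.
Total rows emitted: 10.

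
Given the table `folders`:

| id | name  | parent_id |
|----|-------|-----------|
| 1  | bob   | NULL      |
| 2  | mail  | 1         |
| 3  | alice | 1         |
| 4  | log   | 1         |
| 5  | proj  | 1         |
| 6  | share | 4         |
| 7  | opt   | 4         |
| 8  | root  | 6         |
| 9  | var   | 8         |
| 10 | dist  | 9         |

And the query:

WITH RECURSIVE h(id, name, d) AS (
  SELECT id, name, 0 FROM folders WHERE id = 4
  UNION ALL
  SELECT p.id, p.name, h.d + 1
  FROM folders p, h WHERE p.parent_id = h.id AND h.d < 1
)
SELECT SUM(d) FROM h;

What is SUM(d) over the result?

Base: id=4 (log) at d 0.
Iteration 1: rows with parent_id in {4} -> share (id 6, d 1), opt (id 7, d 1).
Iteration 2: d < 1 fails for all current rows; recursion stops.
SUM(d) = 0 + 1 + 1 = 2.

2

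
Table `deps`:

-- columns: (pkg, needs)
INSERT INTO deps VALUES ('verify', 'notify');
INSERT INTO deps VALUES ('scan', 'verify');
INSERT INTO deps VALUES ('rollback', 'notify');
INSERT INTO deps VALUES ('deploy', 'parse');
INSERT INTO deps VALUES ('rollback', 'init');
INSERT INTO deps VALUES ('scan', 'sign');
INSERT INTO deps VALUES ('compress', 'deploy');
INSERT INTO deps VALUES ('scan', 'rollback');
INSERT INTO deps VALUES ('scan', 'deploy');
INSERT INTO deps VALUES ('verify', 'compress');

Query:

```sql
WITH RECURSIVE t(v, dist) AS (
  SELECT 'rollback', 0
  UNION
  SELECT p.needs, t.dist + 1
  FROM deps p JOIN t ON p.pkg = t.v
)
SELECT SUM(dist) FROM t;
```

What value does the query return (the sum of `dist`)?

2

Base: (rollback, dist=0).
Iteration 1: edges from {rollback} -> (init, dist=1), (notify, dist=1).
Iteration 2: no outgoing edges from {init,notify}; recursion stops.
SUM(dist) = 0 + 1 + 1 = 2.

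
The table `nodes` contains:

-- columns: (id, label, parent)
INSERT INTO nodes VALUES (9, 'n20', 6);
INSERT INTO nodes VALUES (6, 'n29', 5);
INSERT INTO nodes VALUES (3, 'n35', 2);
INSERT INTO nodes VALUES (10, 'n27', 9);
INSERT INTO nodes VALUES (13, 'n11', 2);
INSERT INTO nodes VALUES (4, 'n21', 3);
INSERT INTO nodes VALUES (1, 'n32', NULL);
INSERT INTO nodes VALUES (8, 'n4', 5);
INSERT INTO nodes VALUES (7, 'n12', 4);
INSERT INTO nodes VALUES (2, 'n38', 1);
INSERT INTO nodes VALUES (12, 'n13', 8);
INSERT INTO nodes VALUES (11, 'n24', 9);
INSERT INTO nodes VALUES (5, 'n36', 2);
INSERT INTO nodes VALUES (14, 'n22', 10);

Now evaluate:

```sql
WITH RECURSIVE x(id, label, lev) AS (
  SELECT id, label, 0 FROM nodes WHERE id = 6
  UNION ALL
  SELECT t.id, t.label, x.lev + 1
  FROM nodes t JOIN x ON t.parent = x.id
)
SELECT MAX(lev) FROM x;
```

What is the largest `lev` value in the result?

3

Base: id=6 (n29) at lev 0.
Iteration 1: rows with parent in {6} -> n20 (id 9, lev 1).
Iteration 2: rows with parent in {9} -> n27 (id 10, lev 2), n24 (id 11, lev 2).
Iteration 3: rows with parent in {10,11} -> n22 (id 14, lev 3).
Iteration 4: no rows with parent in {14}; recursion stops.
lev values: 0, 1, 2, 2, 3; the maximum is 3.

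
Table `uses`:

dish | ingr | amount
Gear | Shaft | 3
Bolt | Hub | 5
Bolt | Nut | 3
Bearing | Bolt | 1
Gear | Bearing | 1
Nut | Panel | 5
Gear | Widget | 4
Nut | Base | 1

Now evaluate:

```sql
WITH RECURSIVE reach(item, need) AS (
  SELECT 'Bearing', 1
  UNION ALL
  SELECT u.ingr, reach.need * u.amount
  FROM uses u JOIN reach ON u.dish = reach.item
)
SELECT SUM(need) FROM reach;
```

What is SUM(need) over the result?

Base: (Bearing, need=1).
Iteration 1: components of {Bearing} -> Bolt = 1*1 = 1.
Iteration 2: components of {Bolt} -> Hub = 1*5 = 5, Nut = 1*3 = 3.
Iteration 3: components of {Hub,Nut} -> Base = 3*1 = 3, Panel = 3*5 = 15.
Iteration 4: no further components; recursion stops.
SUM(need) = 1 + 1 + 3 + 5 + 3 + 15 = 28.

28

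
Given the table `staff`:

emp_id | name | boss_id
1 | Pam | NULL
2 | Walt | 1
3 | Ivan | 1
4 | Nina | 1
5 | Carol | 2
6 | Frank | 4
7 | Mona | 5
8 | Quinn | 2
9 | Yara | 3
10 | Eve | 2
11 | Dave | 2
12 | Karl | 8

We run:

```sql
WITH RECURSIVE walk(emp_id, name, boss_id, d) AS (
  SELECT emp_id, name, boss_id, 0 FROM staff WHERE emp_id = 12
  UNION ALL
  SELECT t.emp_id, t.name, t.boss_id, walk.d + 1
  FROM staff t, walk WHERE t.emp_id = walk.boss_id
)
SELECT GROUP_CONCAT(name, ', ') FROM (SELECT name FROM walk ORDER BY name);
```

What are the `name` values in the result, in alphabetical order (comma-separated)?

Karl, Pam, Quinn, Walt

Base: emp_id=12 (Karl), boss_id=8, d 0.
Iteration 1: join on emp_id=8 -> Quinn (id 8, boss_id=2, d 1).
Iteration 2: join on emp_id=2 -> Walt (id 2, boss_id=1, d 2).
Iteration 3: join on emp_id=1 -> Pam (id 1, boss_id=NULL, d 3).
Iteration 4: boss_id is NULL; no match; recursion stops.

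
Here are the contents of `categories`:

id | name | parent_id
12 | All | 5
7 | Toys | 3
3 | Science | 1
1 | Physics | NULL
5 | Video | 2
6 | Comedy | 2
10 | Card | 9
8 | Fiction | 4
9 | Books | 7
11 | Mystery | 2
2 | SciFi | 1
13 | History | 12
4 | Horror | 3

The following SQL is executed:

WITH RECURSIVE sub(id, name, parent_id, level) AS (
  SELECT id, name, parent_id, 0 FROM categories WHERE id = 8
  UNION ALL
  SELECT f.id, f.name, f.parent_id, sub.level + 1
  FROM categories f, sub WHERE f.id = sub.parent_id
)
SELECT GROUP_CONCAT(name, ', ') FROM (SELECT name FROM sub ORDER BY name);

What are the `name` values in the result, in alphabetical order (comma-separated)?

Fiction, Horror, Physics, Science

Base: id=8 (Fiction), parent_id=4, level 0.
Iteration 1: join on id=4 -> Horror (id 4, parent_id=3, level 1).
Iteration 2: join on id=3 -> Science (id 3, parent_id=1, level 2).
Iteration 3: join on id=1 -> Physics (id 1, parent_id=NULL, level 3).
Iteration 4: parent_id is NULL; no match; recursion stops.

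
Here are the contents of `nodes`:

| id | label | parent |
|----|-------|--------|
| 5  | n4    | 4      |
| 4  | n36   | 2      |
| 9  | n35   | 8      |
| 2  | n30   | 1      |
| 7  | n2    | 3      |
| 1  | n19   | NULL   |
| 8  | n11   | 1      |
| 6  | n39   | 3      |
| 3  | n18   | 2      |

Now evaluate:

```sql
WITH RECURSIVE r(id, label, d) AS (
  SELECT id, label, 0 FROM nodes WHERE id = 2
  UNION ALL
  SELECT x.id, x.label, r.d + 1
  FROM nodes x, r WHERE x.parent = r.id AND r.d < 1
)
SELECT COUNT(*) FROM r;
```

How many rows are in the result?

3

Base: id=2 (n30) at d 0.
Iteration 1: rows with parent in {2} -> n18 (id 3, d 1), n36 (id 4, d 1).
Iteration 2: d < 1 fails for all current rows; recursion stops.
Total rows emitted: 3.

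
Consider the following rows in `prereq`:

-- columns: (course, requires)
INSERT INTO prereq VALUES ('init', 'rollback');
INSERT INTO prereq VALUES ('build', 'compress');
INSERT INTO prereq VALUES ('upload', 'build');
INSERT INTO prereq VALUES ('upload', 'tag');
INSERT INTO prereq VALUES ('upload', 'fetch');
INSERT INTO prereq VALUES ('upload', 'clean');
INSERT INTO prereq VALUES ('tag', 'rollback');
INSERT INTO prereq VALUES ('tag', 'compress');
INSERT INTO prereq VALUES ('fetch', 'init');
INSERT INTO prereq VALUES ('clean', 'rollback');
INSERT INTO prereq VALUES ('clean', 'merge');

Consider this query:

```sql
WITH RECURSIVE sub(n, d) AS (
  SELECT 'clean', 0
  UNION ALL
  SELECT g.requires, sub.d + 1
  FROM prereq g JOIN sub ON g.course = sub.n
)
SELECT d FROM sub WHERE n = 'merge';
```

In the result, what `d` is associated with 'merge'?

Base: (clean, d=0).
Iteration 1: edges from {clean} -> (merge, d=1), (rollback, d=1).
Iteration 2: no outgoing edges from {merge,rollback}; recursion stops.

1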